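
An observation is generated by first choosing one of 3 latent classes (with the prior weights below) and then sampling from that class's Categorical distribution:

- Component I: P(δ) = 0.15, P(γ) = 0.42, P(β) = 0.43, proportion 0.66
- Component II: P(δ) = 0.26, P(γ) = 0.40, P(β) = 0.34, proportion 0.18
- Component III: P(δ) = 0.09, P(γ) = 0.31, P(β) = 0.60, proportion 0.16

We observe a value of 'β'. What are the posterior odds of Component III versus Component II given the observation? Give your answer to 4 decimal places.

Since P(k|x) ∝ π_k f_k(x), the posterior odds are π_i f_i(x) / (π_j f_j(x)).
Categorical probabilities:
  f_I = 0.43
  f_II = 0.34
  f_III = 0.6
0.096 / 0.0612 ≈ 1.5686

1.5686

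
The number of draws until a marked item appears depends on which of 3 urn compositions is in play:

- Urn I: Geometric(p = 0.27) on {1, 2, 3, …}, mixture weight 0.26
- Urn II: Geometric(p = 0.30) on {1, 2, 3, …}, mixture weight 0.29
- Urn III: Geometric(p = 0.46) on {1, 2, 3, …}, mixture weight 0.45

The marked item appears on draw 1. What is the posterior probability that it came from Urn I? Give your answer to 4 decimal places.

By Bayes' theorem, P(k | x) = π_k f_k(x) / Σ_j π_j f_j(x).
Evaluate each component's likelihood at the observed value:
  p_I = 0.27·(1−0.27)^0 = 0.27·1 = 0.27
  p_II = 0.30·(1−0.30)^0 = 0.30·1 = 0.3
  p_III = 0.46·(1−0.46)^0 = 0.46·1 = 0.46
Multiply by the mixture weights:
  π_I·p_I = 0.26 × 0.27 = 0.0702
  π_II·p_II = 0.29 × 0.3 = 0.087
  π_III·p_III = 0.45 × 0.46 = 0.207
Evidence: 0.0702 + 0.087 + 0.207 = 0.3642
So the posterior for Urn I is 0.0702 / 0.3642 ≈ 0.1928.

0.1928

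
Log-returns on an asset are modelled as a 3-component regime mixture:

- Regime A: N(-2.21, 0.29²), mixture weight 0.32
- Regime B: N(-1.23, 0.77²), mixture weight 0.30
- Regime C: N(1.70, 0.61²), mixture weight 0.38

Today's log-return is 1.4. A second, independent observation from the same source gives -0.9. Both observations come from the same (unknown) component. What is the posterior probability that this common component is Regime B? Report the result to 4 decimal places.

0.9294

By Bayes' theorem, P(k | x) = w_k f_k(x) / Σ_j w_j f_j(x).
Since both observations come from the same component, the likelihood for component k is f_k(x₁)·f_k(x₂).
  L_A = [(1/(0.29·√(2π)))·exp(−(1.4−-2.21)²/(2·0.29²)) = 1.375663·exp(-77.47979) = 3.08652e-34] × [5.09942e-05] = 1.57394e-38
  L_B = [(1/(0.77·√(2π)))·exp(−(1.4−-1.23)²/(2·0.77²)) = 0.518107·exp(-5.83311) = 0.00151751] × [0.472645] = 0.000717245
  L_C = [(1/(0.61·√(2π)))·exp(−(1.4−1.70)²/(2·0.61²)) = 0.654004·exp(-0.12094) = 0.579507] × [7.42389e-05] = 4.3022e-05
Multiply by the mixture weights:
  w_A·L_A = 0.32 × 1.57394e-38 = 5.03662e-39
  w_B·L_B = 0.30 × 0.000717245 = 0.000215174
  w_C·L_C = 0.38 × 4.3022e-05 = 1.63484e-05
Evidence: 5.03662e-39 + 0.000215174 + 1.63484e-05 = 0.000231522
P(Regime B | x₁,x₂) = 0.000215174 / 0.000231522 ≈ 0.9294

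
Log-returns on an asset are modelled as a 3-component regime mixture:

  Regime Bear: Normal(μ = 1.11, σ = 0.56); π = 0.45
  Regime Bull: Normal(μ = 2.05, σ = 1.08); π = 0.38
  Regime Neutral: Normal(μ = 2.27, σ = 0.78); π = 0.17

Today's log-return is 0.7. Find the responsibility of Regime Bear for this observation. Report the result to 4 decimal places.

0.7640

P(component k | x) = π_k·f_k(x) / marginal(x), where marginal(x) = Σ_j π_j·f_j(x).
Component likelihoods at x = 0.7:
  L_Bear = (1/(0.56·√(2π)))·exp(−(0.7−1.11)²/(2·0.56²)) = 0.712397·exp(-0.26802) = 0.544909
  L_Bull = (1/(1.08·√(2π)))·exp(−(0.7−2.05)²/(2·1.08²)) = 0.369391·exp(-0.78125) = 0.16912
  L_Neutral = (1/(0.78·√(2π)))·exp(−(0.7−2.27)²/(2·0.78²)) = 0.511464·exp(-2.02572) = 0.0674614
Weight by the priors:
  π_Bear·L_Bear = 0.45 × 0.544909 = 0.245209
  π_Bull·L_Bull = 0.38 × 0.16912 = 0.0642654
  π_Neutral·L_Neutral = 0.17 × 0.0674614 = 0.0114684
Sum: 0.245209 + 0.0642654 + 0.0114684 = 0.320943
P(Regime Bear | the observation) ≈ 0.7640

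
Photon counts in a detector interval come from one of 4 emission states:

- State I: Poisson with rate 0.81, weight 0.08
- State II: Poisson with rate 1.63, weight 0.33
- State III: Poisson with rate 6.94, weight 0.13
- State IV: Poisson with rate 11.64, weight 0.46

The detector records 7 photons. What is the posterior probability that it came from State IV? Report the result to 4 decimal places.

Apply Bayes' rule: the posterior for each component is proportional to its prior times its likelihood at x.
Component likelihoods at x = 7 photons:
  p_I = 2.01923e-05
  p_II = 0.00118845
  p_III = 0.148964
  p_IV = 0.0505886
Unnormalised posteriors:
  π_I·p_I = 0.08 × 2.01923e-05 = 1.61539e-06
  π_II·p_II = 0.33 × 0.00118845 = 0.00039219
  π_III·p_III = 0.13 × 0.148964 = 0.0193654
  π_IV·p_IV = 0.46 × 0.0505886 = 0.0232708
Sum: 1.61539e-06 + 0.00039219 + 0.0193654 + 0.0232708 = 0.0430299
P(State IV | data) ≈ 0.5408

0.5408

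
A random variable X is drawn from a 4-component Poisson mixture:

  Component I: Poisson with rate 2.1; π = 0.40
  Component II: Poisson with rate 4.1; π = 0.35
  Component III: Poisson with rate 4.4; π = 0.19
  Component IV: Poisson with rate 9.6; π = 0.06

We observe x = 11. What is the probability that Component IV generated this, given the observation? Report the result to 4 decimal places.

0.8121

The responsibility of component k is π_k f_k(x) divided by Σ_j π_j f_j(x).
Evaluate each component's likelihood at the observed value:
  p_I = 1.07458e-05
  p_II = 0.00228486
  p_III = 0.00368068
  p_IV = 0.108293
Unnormalised posteriors:
  π_I·p_I = 0.40 × 1.07458e-05 = 4.29831e-06
  π_II·p_II = 0.35 × 0.00228486 = 0.000799701
  π_III·p_III = 0.19 × 0.00368068 = 0.000699329
  π_IV·p_IV = 0.06 × 0.108293 = 0.00649759
Marginal: 4.29831e-06 + 0.000799701 + 0.000699329 + 0.00649759 = 0.00800091
P(Component IV | x) = 0.00649759 / 0.00800091 ≈ 0.8121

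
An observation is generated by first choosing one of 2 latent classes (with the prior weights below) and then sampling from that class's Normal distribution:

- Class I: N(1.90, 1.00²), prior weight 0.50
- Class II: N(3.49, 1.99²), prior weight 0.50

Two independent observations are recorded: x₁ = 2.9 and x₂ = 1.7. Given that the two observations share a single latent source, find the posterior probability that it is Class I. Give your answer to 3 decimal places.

By Bayes' theorem, P(k | x) = π_k f_k(x) / Σ_j π_j f_j(x).
Since both observations come from the same component, the likelihood for component k is f_k(x₁)·f_k(x₂).
  L_I = [(1/(1.00·√(2π)))·exp(−(2.9−1.90)²/(2·1.00²)) = 0.398942·exp(-0.50000) = 0.241971] × [0.391043] = 0.0946209
  L_II = [(1/(1.99·√(2π)))·exp(−(2.9−3.49)²/(2·1.99²)) = 0.200474·exp(-0.04395) = 0.191853] × [0.133772] = 0.0256645
Multiply by the mixture weights:
  π_I·L_I = 0.50 × 0.0946209 = 0.0473104
  π_II·L_II = 0.50 × 0.0256645 = 0.0128323
Sum: 0.0473104 + 0.0128323 = 0.0601427
P(Class I | data) ≈ 0.787

0.787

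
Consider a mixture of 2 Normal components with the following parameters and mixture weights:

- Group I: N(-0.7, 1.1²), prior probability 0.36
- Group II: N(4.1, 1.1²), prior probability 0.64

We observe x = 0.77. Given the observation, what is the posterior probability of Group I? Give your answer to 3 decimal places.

0.957

The responsibility of component k is P(Z=k) f_k(x) divided by Σ_j P(Z=j) f_j(x).
Normal densities:
  f_I = 0.148498
  f_II = 0.00371106
Multiply by the mixture weights:
  P(Z=I)·f_I = 0.36 × 0.148498 = 0.0534593
  P(Z=II)·f_II = 0.64 × 0.00371106 = 0.00237508
Denominator: 0.0534593 + 0.00237508 = 0.0558344
P(Group I | the observation) ≈ 0.957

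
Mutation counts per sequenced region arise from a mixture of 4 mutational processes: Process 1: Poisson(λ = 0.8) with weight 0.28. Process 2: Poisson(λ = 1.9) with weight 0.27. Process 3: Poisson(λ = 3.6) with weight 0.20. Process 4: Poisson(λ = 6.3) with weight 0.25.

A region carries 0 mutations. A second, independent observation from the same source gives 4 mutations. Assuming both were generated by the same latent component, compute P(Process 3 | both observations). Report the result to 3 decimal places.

P(component k | x) = P(Z=k)·f_k(x) / marginal(x), where marginal(x) = Σ_j P(Z=j)·f_j(x).
Since both observations come from the same component, the likelihood for component k is f_k(x₁)·f_k(x₂).
  p_1 = [0.449329] × [0.00766855] = 0.0034457
  p_2 = [0.149569] × [0.0812164] = 0.0121474
  p_3 = [0.0273237] × [0.191222] = 0.00522491
  p_4 = [0.0018363] × [0.12053] = 0.00022133
Multiply by the mixture weights:
  P(Z=1)·p_1 = 0.28 × 0.0034457 = 0.000964796
  P(Z=2)·p_2 = 0.27 × 0.0121474 = 0.0032798
  P(Z=3)·p_3 = 0.20 × 0.00522491 = 0.00104498
  P(Z=4)·p_4 = 0.25 × 0.00022133 = 5.53325e-05
Normaliser: 0.000964796 + 0.0032798 + 0.00104498 + 5.53325e-05 = 0.00534491
P(Process 3 | x₁, x₂) ≈ 0.196

0.196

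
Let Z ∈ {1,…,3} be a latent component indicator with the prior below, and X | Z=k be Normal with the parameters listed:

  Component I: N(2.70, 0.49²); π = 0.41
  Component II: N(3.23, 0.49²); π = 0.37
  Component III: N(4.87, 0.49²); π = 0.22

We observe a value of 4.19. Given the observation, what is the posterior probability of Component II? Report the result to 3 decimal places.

Apply Bayes' rule: the posterior for each component is proportional to its prior times its likelihood at x.
Component likelihoods at x = 4.19:
  L_I = 0.00799555
  L_II = 0.119458
  L_III = 0.310826
Multiply by the mixture weights:
  w_I·L_I = 0.41 × 0.00799555 = 0.00327817
  w_II·L_II = 0.37 × 0.119458 = 0.0441995
  w_III·L_III = 0.22 × 0.310826 = 0.0683818
Marginal: 0.00327817 + 0.0441995 + 0.0683818 = 0.11586
P(Component II | x) ≈ 0.381

0.381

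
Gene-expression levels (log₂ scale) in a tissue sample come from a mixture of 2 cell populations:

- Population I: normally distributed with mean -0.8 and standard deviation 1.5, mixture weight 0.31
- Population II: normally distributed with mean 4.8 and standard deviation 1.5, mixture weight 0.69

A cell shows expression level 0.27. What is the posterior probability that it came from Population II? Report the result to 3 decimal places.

By Bayes' theorem, P(k | x) = π_k f_k(x) / Σ_j π_j f_j(x).
Normal densities:
  L_I = 0.206217
  L_II = 0.00278195
Unnormalised posteriors:
  π_I·L_I = 0.31 × 0.206217 = 0.0639273
  π_II·L_II = 0.69 × 0.00278195 = 0.00191954
Normaliser: 0.0639273 + 0.00191954 = 0.0658468
Responsibility of Population II: 0.00191954 / 0.0658468 ≈ 0.029

0.029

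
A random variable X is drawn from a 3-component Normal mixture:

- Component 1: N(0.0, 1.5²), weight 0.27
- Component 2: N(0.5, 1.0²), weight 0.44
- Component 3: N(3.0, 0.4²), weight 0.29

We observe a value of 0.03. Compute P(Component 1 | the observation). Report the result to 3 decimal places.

The responsibility of component k is P(Z=k) f_k(x) divided by Σ_j P(Z=j) f_j(x).
Evaluate each component's likelihood at the observed value:
  f_1 = (1/(1.5·√(2π)))·exp(−(0.03−0.0)²/(2·1.5²)) = 0.265962·exp(-0.00020) = 0.265908
  f_2 = (1/(1.0·√(2π)))·exp(−(0.03−0.5)²/(2·1.0²)) = 0.398942·exp(-0.11045) = 0.357225
  f_3 = (1/(0.4·√(2π)))·exp(−(0.03−3.0)²/(2·0.4²)) = 0.997356·exp(-27.56531) = 1.06509e-12
Weight by the priors:
  P(Z=1)·f_1 = 0.27 × 0.265908 = 0.0717952
  P(Z=2)·f_2 = 0.44 × 0.357225 = 0.157179
  P(Z=3)·f_3 = 0.29 × 1.06509e-12 = 3.08877e-13
Sum: 0.0717952 + 0.157179 + 3.08877e-13 = 0.228974
Responsibility of Component 1: 0.0717952 / 0.228974 ≈ 0.314

0.314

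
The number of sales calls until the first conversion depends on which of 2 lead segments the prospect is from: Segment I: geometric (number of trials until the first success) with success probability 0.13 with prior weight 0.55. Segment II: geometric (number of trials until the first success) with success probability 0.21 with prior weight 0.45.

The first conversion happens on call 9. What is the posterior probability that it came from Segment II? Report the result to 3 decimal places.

0.379

By Bayes' theorem, P(k | x) = w_k f_k(x) / Σ_j w_j f_j(x).
Evaluate each component's likelihood at the observed value:
  f_I = 0.13·(1−0.13)^8 = 0.13·0.328212 = 0.0426675
  f_II = 0.21·(1−0.21)^8 = 0.21·0.151711 = 0.0318593
Weight by the priors:
  w_I·f_I = 0.55 × 0.0426675 = 0.0234671
  w_II·f_II = 0.45 × 0.0318593 = 0.0143367
Marginal: 0.0234671 + 0.0143367 = 0.0378038
P(Segment II | data) ≈ 0.379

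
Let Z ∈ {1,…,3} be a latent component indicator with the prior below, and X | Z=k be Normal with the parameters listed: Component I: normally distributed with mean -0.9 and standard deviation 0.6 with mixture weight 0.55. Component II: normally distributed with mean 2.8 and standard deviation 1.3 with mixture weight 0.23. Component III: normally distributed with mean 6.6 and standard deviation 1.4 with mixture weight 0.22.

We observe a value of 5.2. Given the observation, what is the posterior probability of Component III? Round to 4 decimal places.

The responsibility of component k is P(Z=k) f_k(x) divided by Σ_j P(Z=j) f_j(x).
Evaluate each component's likelihood at the observed value:
  f_I = (1/(0.6·√(2π)))·exp(−(5.2−-0.9)²/(2·0.6²)) = 0.664904·exp(-51.68056) = 2.38879e-23
  f_II = (1/(1.3·√(2π)))·exp(−(5.2−2.8)²/(2·1.3²)) = 0.306879·exp(-1.70414) = 0.05583
  f_III = (1/(1.4·√(2π)))·exp(−(5.2−6.6)²/(2·1.4²)) = 0.284959·exp(-0.50000) = 0.172836
Multiply by the mixture weights:
  P(Z=I)·f_I = 0.55 × 2.38879e-23 = 1.31384e-23
  P(Z=II)·f_II = 0.23 × 0.05583 = 0.0128409
  P(Z=III)·f_III = 0.22 × 0.172836 = 0.038024
Sum: 1.31384e-23 + 0.0128409 + 0.038024 = 0.0508649
Responsibility of Component III: 0.038024 / 0.0508649 ≈ 0.7475

0.7475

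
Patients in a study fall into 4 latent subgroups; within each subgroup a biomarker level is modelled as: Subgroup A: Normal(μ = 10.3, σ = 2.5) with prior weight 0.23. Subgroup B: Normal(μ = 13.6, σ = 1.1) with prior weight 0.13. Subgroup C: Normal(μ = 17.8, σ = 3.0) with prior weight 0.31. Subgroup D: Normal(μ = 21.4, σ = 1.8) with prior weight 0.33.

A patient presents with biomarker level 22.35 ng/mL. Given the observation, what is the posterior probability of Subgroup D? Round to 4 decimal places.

0.8298

The responsibility of component k is π_k f_k(x) divided by Σ_j π_j f_j(x).
Component likelihoods at x = 22.35 ng/mL:
  f_A = (1/(2.5·√(2π)))·exp(−(22.35−10.3)²/(2·2.5²)) = 0.159577·exp(-11.61620) = 1.43919e-06
  f_B = (1/(1.1·√(2π)))·exp(−(22.35−13.6)²/(2·1.1²)) = 0.362675·exp(-31.63740) = 6.6004e-15
  f_C = (1/(3.0·√(2π)))·exp(−(22.35−17.8)²/(2·3.0²)) = 0.132981·exp(-1.15014) = 0.0421008
  f_D = (1/(1.8·√(2π)))·exp(−(22.35−21.4)²/(2·1.8²)) = 0.221635·exp(-0.13927) = 0.19282
Unnormalised posteriors:
  π_A·f_A = 0.23 × 1.43919e-06 = 3.31014e-07
  π_B·f_B = 0.13 × 6.6004e-15 = 8.58053e-16
  π_C·f_C = 0.31 × 0.0421008 = 0.0130512
  π_D·f_D = 0.33 × 0.19282 = 0.0636305
Normaliser: 3.31014e-07 + 8.58053e-16 + 0.0130512 + 0.0636305 = 0.0766821
So the posterior for Subgroup D is 0.0636305 / 0.0766821 ≈ 0.8298.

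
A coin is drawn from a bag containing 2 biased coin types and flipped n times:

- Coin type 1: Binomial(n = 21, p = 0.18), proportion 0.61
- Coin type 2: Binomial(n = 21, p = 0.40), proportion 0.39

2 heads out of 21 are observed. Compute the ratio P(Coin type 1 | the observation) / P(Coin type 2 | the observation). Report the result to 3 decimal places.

119.751

The posterior odds equal the prior odds times the likelihood ratio: (P(Z=i)/P(Z=j))·(f_i(x)/f_j(x)).
Component likelihoods at x = 2 heads out of 21:
  f_1 = C(21,2)·0.18^2·0.82^19 = 210·0.0324·0.023039 = 0.156757
  f_2 = C(21,2)·0.40^2·0.60^19 = 210·0.16·6.0936e-05 = 0.00204745
Posterior odds = (P(Z=1)·f_1) / (P(Z=2)·f_2) = (0.61·0.156757) / (0.39·0.00204745) = 0.0956219 / 0.000798505 ≈ 119.751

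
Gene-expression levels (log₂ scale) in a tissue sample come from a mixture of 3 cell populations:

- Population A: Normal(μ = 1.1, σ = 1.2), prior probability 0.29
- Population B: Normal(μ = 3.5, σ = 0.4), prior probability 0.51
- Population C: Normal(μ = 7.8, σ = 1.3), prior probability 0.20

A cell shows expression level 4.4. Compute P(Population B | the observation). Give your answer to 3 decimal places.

0.906

Apply Bayes' rule: the posterior for each component is proportional to its prior times its likelihood at x.
Evaluate each component's likelihood at the observed value:
  L_A = 0.00757797
  L_B = 0.0793491
  L_C = 0.0100376
Prior × likelihood for each component:
  π_A·L_A = 0.29 × 0.00757797 = 0.00219761
  π_B·L_B = 0.51 × 0.0793491 = 0.0404681
  π_C·L_C = 0.20 × 0.0100376 = 0.00200751
Evidence: 0.00219761 + 0.0404681 + 0.00200751 = 0.0446732
P(Population B | the observation) = 0.0404681 / 0.0446732 ≈ 0.906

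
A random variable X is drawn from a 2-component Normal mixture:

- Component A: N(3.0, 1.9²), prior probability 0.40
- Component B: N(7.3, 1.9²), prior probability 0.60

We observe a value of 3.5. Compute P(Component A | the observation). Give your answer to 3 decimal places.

0.826

P(component k | x) = P(Z=k)·f_k(x) / marginal(x), where marginal(x) = Σ_j P(Z=j)·f_j(x).
Normal densities:
  p_A = (1/(1.9·√(2π)))·exp(−(3.5−3.0)²/(2·1.9²)) = 0.209970·exp(-0.03463) = 0.202824
  p_B = (1/(1.9·√(2π)))·exp(−(3.5−7.3)²/(2·1.9²)) = 0.209970·exp(-2.00000) = 0.0284163
Unnormalised posteriors:
  P(Z=A)·p_A = 0.40 × 0.202824 = 0.0811295
  P(Z=B)·p_B = 0.60 × 0.0284163 = 0.0170498
Evidence: 0.0811295 + 0.0170498 = 0.0981792
So the posterior for Component A is 0.0811295 / 0.0981792 ≈ 0.826.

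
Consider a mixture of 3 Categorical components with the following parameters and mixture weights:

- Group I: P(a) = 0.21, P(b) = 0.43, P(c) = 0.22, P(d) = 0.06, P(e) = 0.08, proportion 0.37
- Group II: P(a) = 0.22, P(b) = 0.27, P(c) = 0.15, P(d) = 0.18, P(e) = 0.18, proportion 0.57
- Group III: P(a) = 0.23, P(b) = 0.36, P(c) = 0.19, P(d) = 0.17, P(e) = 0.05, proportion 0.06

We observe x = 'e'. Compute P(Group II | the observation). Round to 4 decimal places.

0.7589

P(component k | x) = π_k·f_k(x) / marginal(x), where marginal(x) = Σ_j π_j·f_j(x).
Evaluate each component's likelihood at the observed value:
  L_I = 0.08
  L_II = 0.18
  L_III = 0.05
Prior × likelihood for each component:
  π_I·L_I = 0.37 × 0.08 = 0.0296
  π_II·L_II = 0.57 × 0.18 = 0.1026
  π_III·L_III = 0.06 × 0.05 = 0.003
Sum: 0.0296 + 0.1026 + 0.003 = 0.1352
Responsibility of Group II: 0.1026 / 0.1352 ≈ 0.7589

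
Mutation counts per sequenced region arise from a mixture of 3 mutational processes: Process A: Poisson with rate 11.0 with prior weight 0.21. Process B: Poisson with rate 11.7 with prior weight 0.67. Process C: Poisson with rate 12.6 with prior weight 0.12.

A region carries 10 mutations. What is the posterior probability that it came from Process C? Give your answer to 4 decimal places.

0.1023

By Bayes' theorem, P(k | x) = π_k f_k(x) / Σ_j π_j f_j(x).
Poisson probabilities:
  p_A = e^(−11.0)·11.0^10/10! = 0.119378
  p_B = e^(−11.7)·11.7^10/10! = 0.109863
  p_C = e^(−12.6)·12.6^10/10! = 0.0937199
Unnormalised posteriors:
  π_A·p_A = 0.21 × 0.119378 = 0.0250694
  π_B·p_B = 0.67 × 0.109863 = 0.073608
  π_C·p_C = 0.12 × 0.0937199 = 0.0112464
Marginal: 0.0250694 + 0.073608 + 0.0112464 = 0.109924
So the posterior for Process C is 0.0112464 / 0.109924 ≈ 0.1023.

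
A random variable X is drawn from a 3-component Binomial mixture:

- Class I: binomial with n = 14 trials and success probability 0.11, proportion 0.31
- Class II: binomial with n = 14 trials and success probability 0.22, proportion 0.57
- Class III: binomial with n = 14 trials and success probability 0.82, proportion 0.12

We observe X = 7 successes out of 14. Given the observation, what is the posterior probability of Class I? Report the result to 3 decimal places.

0.010

P(component k | x) = P(Z=k)·f_k(x) / marginal(x), where marginal(x) = Σ_j P(Z=j)·f_j(x).
Evaluate each component's likelihood at the observed value:
  p_I = 0.000295819
  p_II = 0.0150372
  p_III = 0.00523783
Unnormalised posteriors:
  P(Z=I)·p_I = 0.31 × 0.000295819 = 9.17039e-05
  P(Z=II)·p_II = 0.57 × 0.0150372 = 0.00857123
  P(Z=III)·p_III = 0.12 × 0.00523783 = 0.00062854
Normaliser: 9.17039e-05 + 0.00857123 + 0.00062854 = 0.00929147
P(Class I | x) = 9.17039e-05 / 0.00929147 ≈ 0.010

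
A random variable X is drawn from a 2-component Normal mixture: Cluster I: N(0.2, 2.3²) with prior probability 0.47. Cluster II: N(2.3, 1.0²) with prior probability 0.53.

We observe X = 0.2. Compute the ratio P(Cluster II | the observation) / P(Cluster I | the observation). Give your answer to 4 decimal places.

0.2859

Since P(k|x) ∝ π_k f_k(x), the posterior odds are π_i f_i(x) / (π_j f_j(x)).
Component likelihoods at x = 0.2:
  L_I = (1/(2.3·√(2π)))·exp(−(0.2−0.2)²/(2·2.3²)) = 0.173453·exp(-0.00000) = 0.173453
  L_II = (1/(1.0·√(2π)))·exp(−(0.2−2.3)²/(2·1.0²)) = 0.398942·exp(-2.20500) = 0.0439836
Odds = (0.53/0.47) × (0.0439836/0.173453) = 1.12766 × 0.253576 ≈ 0.2859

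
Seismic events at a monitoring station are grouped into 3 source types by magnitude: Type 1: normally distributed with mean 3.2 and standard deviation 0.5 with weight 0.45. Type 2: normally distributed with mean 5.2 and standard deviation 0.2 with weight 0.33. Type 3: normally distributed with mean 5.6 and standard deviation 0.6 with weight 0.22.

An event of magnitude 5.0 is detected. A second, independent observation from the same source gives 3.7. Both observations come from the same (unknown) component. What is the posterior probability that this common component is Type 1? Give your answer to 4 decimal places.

Apply Bayes' rule: the posterior for each component is proportional to its prior times its likelihood at x.
Since both observations come from the same component, the likelihood for component k is f_k(x₁)·f_k(x₂).
  f_1 = [0.0012238] × [0.483941] = 0.000592249
  f_2 = [1.20985] × [1.21716e-12] = 1.47259e-12
  f_3 = [0.403285] × [0.00441829] = 0.00178183
Weight by the priors:
  π_1·f_1 = 0.45 × 0.000592249 = 0.000266512
  π_2·f_2 = 0.33 × 1.47259e-12 = 4.85953e-13
  π_3·f_3 = 0.22 × 0.00178183 = 0.000392002
Normaliser: 0.000266512 + 4.85953e-13 + 0.000392002 = 0.000658515
Responsibility of Type 1: 0.000266512 / 0.000658515 ≈ 0.4047

0.4047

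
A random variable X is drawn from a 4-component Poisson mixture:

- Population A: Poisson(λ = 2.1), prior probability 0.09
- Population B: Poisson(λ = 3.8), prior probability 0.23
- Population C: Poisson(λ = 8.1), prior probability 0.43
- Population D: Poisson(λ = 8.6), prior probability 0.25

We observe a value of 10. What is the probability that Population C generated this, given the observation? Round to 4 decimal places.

The responsibility of component k is P(Z=k) f_k(x) divided by Σ_j P(Z=j) f_j(x).
Evaluate each component's likelihood at the observed value:
  p_A = e^(−2.1)·2.1^10/10! = 5.62874e-05
  p_B = e^(−3.8)·3.8^10/10! = 0.00387038
  p_C = e^(−8.1)·8.1^10/10! = 0.101696
  p_D = e^(−8.6)·8.6^10/10! = 0.112277
Weight by the priors:
  P(Z=A)·p_A = 0.09 × 5.62874e-05 = 5.06587e-06
  P(Z=B)·p_B = 0.23 × 0.00387038 = 0.000890188
  P(Z=C)·p_C = 0.43 × 0.101696 = 0.0437291
  P(Z=D)·p_D = 0.25 × 0.112277 = 0.0280691
Evidence: 5.06587e-06 + 0.000890188 + 0.0437291 + 0.0280691 = 0.0726935
Responsibility of Population C: 0.0437291 / 0.0726935 ≈ 0.6016

0.6016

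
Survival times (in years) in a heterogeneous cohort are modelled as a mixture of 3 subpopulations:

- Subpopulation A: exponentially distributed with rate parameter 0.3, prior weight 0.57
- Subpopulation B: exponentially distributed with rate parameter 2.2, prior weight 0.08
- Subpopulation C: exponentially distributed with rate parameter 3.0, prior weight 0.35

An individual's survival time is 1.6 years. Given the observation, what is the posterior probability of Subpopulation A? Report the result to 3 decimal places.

0.884

P(component k | x) = P(Z=k)·f_k(x) / marginal(x), where marginal(x) = Σ_j P(Z=j)·f_j(x).
Exponential densities:
  p_A = 0.3·e^(−0.3·1.6) = 0.3·e^(−0.4800) = 0.185635
  p_B = 2.2·e^(−2.2·1.6) = 2.2·e^(−3.5200) = 0.0651188
  p_C = 3.0·e^(−3.0·1.6) = 3.0·e^(−4.8000) = 0.0246892
Weight by the priors:
  P(Z=A)·p_A = 0.57 × 0.185635 = 0.105812
  P(Z=B)·p_B = 0.08 × 0.0651188 = 0.0052095
  P(Z=C)·p_C = 0.35 × 0.0246892 = 0.00864123
Normaliser: 0.105812 + 0.0052095 + 0.00864123 = 0.119663
Responsibility of Subpopulation A: 0.105812 / 0.119663 ≈ 0.884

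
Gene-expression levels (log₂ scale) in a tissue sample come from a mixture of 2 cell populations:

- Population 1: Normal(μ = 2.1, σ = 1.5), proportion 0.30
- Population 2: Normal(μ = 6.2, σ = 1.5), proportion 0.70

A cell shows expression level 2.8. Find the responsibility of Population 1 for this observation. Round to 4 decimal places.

By Bayes' theorem, P(k | x) = w_k f_k(x) / Σ_j w_j f_j(x).
Component likelihoods at x = 2.8:
  p_1 = 0.238522
  p_2 = 0.0203781
Multiply by the mixture weights:
  w_1·p_1 = 0.30 × 0.238522 = 0.0715567
  w_2·p_2 = 0.70 × 0.0203781 = 0.0142647
Normaliser: 0.0715567 + 0.0142647 = 0.0858214
P(Population 1 | the observation) ≈ 0.8338

0.8338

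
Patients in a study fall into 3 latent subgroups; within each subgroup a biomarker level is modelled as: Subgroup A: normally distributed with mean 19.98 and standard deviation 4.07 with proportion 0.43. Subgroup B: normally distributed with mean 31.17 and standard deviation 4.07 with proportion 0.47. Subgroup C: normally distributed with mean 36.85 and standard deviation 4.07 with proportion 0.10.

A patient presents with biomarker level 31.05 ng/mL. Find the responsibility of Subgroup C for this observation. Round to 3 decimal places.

By Bayes' theorem, P(k | x) = w_k f_k(x) / Σ_j w_j f_j(x).
Evaluate each component's likelihood at the observed value:
  L_A = 0.00242599
  L_B = 0.0979776
  L_C = 0.0355086
Weight by the priors:
  w_A·L_A = 0.43 × 0.00242599 = 0.00104318
  w_B·L_B = 0.47 × 0.0979776 = 0.0460495
  w_C·L_C = 0.10 × 0.0355086 = 0.00355086
Denominator: 0.00104318 + 0.0460495 + 0.00355086 = 0.0506435
P(Subgroup C | the observation) ≈ 0.070

0.070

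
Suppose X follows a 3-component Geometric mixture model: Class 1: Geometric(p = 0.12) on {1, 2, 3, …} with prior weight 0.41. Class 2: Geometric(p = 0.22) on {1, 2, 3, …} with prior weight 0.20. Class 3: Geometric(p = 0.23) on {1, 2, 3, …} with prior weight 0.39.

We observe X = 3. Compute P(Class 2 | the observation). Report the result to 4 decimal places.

0.2268

The responsibility of component k is w_k f_k(x) divided by Σ_j w_j f_j(x).
Evaluate each component's likelihood at the observed value:
  L_1 = 0.12·(1−0.12)^2 = 0.12·0.7744 = 0.092928
  L_2 = 0.22·(1−0.22)^2 = 0.22·0.6084 = 0.133848
  L_3 = 0.23·(1−0.23)^2 = 0.23·0.5929 = 0.136367
Unnormalised posteriors:
  w_1·L_1 = 0.41 × 0.092928 = 0.0381005
  w_2·L_2 = 0.20 × 0.133848 = 0.0267696
  w_3·L_3 = 0.39 × 0.136367 = 0.0531831
Marginal: 0.0381005 + 0.0267696 + 0.0531831 = 0.118053
So the posterior for Class 2 is 0.0267696 / 0.118053 ≈ 0.2268.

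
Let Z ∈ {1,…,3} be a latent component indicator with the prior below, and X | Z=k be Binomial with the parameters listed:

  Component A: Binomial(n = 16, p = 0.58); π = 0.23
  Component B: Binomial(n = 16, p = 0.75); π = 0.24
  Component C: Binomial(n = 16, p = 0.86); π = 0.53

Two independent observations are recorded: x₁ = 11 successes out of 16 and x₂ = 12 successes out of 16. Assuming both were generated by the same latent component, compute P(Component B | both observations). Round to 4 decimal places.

By Bayes' theorem, P(k | x) = P(Z=k) f_k(x) / Σ_j P(Z=j) f_j(x).
Since both observations come from the same component, the likelihood for component k is f_k(x₁)·f_k(x₂).
  L_A = [C(16,11)·0.58^11·0.42^5 = 4368·0.00249866·0.0130691 = 0.142639] × [0.0820738] = 0.0117069
  L_B = [C(16,11)·0.75^11·0.25^5 = 4368·0.0422351·0.000976562 = 0.180159] × [0.225199] = 0.0405717
  L_C = [C(16,11)·0.86^11·0.14^5 = 4368·0.190319·5.37824e-05 = 0.0447101] × [0.114437] = 0.00511647
Multiply by the mixture weights:
  P(Z=A)·L_A = 0.23 × 0.0117069 = 0.00269258
  P(Z=B)·L_B = 0.24 × 0.0405717 = 0.00973721
  P(Z=C)·L_C = 0.53 × 0.00511647 = 0.00271173
Normaliser: 0.00269258 + 0.00973721 + 0.00271173 = 0.0151415
P(Component B | data) ≈ 0.6431

0.6431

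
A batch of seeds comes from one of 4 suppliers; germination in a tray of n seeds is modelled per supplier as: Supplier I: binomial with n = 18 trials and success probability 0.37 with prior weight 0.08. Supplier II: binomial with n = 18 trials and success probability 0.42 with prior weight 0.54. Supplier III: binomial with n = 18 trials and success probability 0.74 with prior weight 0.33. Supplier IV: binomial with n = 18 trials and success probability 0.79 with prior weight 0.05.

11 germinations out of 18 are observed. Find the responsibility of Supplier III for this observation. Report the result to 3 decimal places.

By Bayes' theorem, P(k | x) = π_k f_k(x) / Σ_j π_j f_j(x).
Evaluate each component's likelihood at the observed value:
  f_I = 0.0223027
  f_II = 0.0504072
  f_III = 0.0931359
  f_IV = 0.0428734
Unnormalised posteriors:
  π_I·f_I = 0.08 × 0.0223027 = 0.00178422
  π_II·f_II = 0.54 × 0.0504072 = 0.0272199
  π_III·f_III = 0.33 × 0.0931359 = 0.0307348
  π_IV·f_IV = 0.05 × 0.0428734 = 0.00214367
Marginal: 0.00178422 + 0.0272199 + 0.0307348 + 0.00214367 = 0.0618826
Responsibility of Supplier III: 0.0307348 / 0.0618826 ≈ 0.497

0.497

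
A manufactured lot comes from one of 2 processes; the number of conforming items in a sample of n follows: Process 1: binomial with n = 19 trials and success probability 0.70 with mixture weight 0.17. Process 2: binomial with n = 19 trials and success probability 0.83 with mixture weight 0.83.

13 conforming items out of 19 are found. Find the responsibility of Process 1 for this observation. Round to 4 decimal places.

P(component k | x) = P(Z=k)·f_k(x) / marginal(x), where marginal(x) = Σ_j P(Z=j)·f_j(x).
Binomial probabilities:
  L_1 = C(19,13)·0.70^13·0.30^6 = 27132·0.0096889·0.000729 = 0.191639
  L_2 = C(19,13)·0.83^13·0.17^6 = 27132·0.0887187·2.41376e-05 = 0.0581019
Weight by the priors:
  P(Z=1)·L_1 = 0.17 × 0.191639 = 0.0325786
  P(Z=2)·L_2 = 0.83 × 0.0581019 = 0.0482246
Denominator: 0.0325786 + 0.0482246 = 0.0808032
P(Process 1 | 13 conforming items out of 19) ≈ 0.4032

0.4032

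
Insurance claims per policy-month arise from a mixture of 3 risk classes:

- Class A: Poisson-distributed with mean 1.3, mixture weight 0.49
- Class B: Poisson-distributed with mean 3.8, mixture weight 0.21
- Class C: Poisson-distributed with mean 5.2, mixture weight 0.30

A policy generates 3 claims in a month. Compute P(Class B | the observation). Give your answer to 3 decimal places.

0.329

The responsibility of component k is π_k f_k(x) divided by Σ_j π_j f_j(x).
Component likelihoods at x = 3 claims:
  f_A = e^(−1.3)·1.3^3/3! = 0.0997921
  f_B = e^(−3.8)·3.8^3/3! = 0.204588
  f_C = e^(−5.2)·5.2^3/3! = 0.129279
Prior × likelihood for each component:
  π_A·f_A = 0.49 × 0.0997921 = 0.0488981
  π_B·f_B = 0.21 × 0.204588 = 0.0429635
  π_C·f_C = 0.30 × 0.129279 = 0.0387837
Denominator: 0.0488981 + 0.0429635 + 0.0387837 = 0.130645
P(Class B | the observation) = 0.0429635 / 0.130645 ≈ 0.329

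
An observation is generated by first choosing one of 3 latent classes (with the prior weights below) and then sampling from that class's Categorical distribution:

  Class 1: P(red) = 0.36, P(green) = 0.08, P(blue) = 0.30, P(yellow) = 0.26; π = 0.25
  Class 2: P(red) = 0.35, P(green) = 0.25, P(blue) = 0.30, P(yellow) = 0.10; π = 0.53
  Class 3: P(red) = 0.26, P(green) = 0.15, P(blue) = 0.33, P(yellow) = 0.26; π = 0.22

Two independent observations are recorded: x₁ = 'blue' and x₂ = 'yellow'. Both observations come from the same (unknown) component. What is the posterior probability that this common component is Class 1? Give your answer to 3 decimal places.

0.359

Posterior ∝ prior × likelihood, so P(k | x) ∝ π_k f_k(x); normalise over all components.
Since both observations come from the same component, the likelihood for component k is f_k(x₁)·f_k(x₂).
  f_1 = [0.3] × [0.26] = 0.078
  f_2 = [0.3] × [0.1] = 0.03
  f_3 = [0.33] × [0.26] = 0.0858
Unnormalised posteriors:
  π_1·f_1 = 0.25 × 0.078 = 0.0195
  π_2·f_2 = 0.53 × 0.03 = 0.0159
  π_3·f_3 = 0.22 × 0.0858 = 0.018876
Sum: 0.0195 + 0.0159 + 0.018876 = 0.054276
Responsibility of Class 1: 0.0195 / 0.054276 ≈ 0.359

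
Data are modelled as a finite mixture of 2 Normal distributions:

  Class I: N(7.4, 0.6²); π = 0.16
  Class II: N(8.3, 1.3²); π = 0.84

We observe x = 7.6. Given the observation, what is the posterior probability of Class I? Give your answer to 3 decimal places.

0.311

Posterior ∝ prior × likelihood, so P(k | x) ∝ π_k f_k(x); normalise over all components.
Evaluate each component's likelihood at the observed value:
  L_I = (1/(0.6·√(2π)))·exp(−(7.6−7.4)²/(2·0.6²)) = 0.664904·exp(-0.05556) = 0.628972
  L_II = (1/(1.3·√(2π)))·exp(−(7.6−8.3)²/(2·1.3²)) = 0.306879·exp(-0.14497) = 0.265465
Multiply by the mixture weights:
  π_I·L_I = 0.16 × 0.628972 = 0.100636
  π_II·L_II = 0.84 × 0.265465 = 0.22299
Normaliser: 0.100636 + 0.22299 = 0.323626
P(Class I | x) ≈ 0.311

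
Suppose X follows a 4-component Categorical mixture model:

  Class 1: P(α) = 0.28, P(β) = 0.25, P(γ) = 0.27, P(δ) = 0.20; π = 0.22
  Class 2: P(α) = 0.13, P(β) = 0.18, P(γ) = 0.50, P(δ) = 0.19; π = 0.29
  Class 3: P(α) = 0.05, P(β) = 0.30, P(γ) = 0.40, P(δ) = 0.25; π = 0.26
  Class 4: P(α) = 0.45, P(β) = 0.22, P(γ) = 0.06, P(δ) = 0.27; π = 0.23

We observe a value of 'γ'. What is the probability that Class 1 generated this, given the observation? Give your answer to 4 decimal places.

Posterior ∝ prior × likelihood, so P(k | x) ∝ π_k f_k(x); normalise over all components.
Categorical probabilities:
  p_1 = P(γ | comp) = 0.27
  p_2 = P(γ | comp) = 0.50
  p_3 = P(γ | comp) = 0.40
  p_4 = P(γ | comp) = 0.06
Multiply by the mixture weights:
  π_1·p_1 = 0.22 × 0.27 = 0.0594
  π_2·p_2 = 0.29 × 0.5 = 0.145
  π_3·p_3 = 0.26 × 0.4 = 0.104
  π_4·p_4 = 0.23 × 0.06 = 0.0138
Normaliser: 0.0594 + 0.145 + 0.104 + 0.0138 = 0.3222
So the posterior for Class 1 is 0.0594 / 0.3222 ≈ 0.1844.

0.1844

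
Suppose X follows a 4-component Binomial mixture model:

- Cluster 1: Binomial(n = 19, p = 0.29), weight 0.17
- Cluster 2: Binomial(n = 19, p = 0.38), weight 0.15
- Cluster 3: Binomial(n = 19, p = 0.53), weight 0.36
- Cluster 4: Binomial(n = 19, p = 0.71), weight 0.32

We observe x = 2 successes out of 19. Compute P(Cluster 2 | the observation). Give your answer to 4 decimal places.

0.1307

Posterior ∝ prior × likelihood, so P(k | x) ∝ w_k f_k(x); normalise over all components.
Evaluate each component's likelihood at the observed value:
  p_1 = C(19,2)·0.29^2·0.71^17 = 171·0.0841·0.00296068 = 0.0425779
  p_2 = C(19,2)·0.38^2·0.62^17 = 171·0.1444·0.000295569 = 0.00729831
  p_3 = C(19,2)·0.53^2·0.47^17 = 171·0.2809·2.66479e-06 = 0.000128
  p_4 = C(19,2)·0.71^2·0.29^17 = 171·0.5041·7.25715e-10 = 6.25574e-08
Prior × likelihood for each component:
  w_1·p_1 = 0.17 × 0.0425779 = 0.00723824
  w_2·p_2 = 0.15 × 0.00729831 = 0.00109475
  w_3·p_3 = 0.36 × 0.000128 = 4.60802e-05
  w_4·p_4 = 0.32 × 6.25574e-08 = 2.00184e-08
Denominator: 0.00723824 + 0.00109475 + 4.60802e-05 + 2.00184e-08 = 0.00837909
P(Cluster 2 | x) = 0.00109475 / 0.00837909 ≈ 0.1307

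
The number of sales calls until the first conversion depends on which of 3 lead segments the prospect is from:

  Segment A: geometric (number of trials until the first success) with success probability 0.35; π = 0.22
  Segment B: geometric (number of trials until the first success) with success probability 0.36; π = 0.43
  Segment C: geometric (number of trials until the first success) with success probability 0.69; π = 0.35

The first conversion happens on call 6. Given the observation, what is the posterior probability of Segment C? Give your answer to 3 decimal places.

0.026

Apply Bayes' rule: the posterior for each component is proportional to its prior times its likelihood at x.
Component likelihoods at x = 6:
  L_A = 0.0406102
  L_B = 0.0386547
  L_C = 0.00197541
Prior × likelihood for each component:
  P(Z=A)·L_A = 0.22 × 0.0406102 = 0.00893424
  P(Z=B)·L_B = 0.43 × 0.0386547 = 0.0166215
  P(Z=C)·L_C = 0.35 × 0.00197541 = 0.000691394
Marginal: 0.00893424 + 0.0166215 + 0.000691394 = 0.0262472
Responsibility of Segment C: 0.000691394 / 0.0262472 ≈ 0.026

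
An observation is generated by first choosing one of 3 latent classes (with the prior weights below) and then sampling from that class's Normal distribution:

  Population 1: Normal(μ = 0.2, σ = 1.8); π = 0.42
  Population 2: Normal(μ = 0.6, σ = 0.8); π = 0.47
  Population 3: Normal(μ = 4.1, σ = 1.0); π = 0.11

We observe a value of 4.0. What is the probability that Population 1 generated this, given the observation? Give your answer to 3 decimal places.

0.187

Posterior ∝ prior × likelihood, so P(k | x) ∝ π_k f_k(x); normalise over all components.
Evaluate each component's likelihood at the observed value:
  f_1 = (1/(1.8·√(2π)))·exp(−(4.0−0.2)²/(2·1.8²)) = 0.221635·exp(-2.22840) = 0.0238703
  f_2 = (1/(0.8·√(2π)))·exp(−(4.0−0.6)²/(2·0.8²)) = 0.498678·exp(-9.03125) = 5.96483e-05
  f_3 = (1/(1.0·√(2π)))·exp(−(4.0−4.1)²/(2·1.0²)) = 0.398942·exp(-0.00500) = 0.396953
Multiply by the mixture weights:
  π_1·f_1 = 0.42 × 0.0238703 = 0.0100255
  π_2·f_2 = 0.47 × 5.96483e-05 = 2.80347e-05
  π_3·f_3 = 0.11 × 0.396953 = 0.0436648
Marginal: 0.0100255 + 2.80347e-05 + 0.0436648 = 0.0537183
So the posterior for Population 1 is 0.0100255 / 0.0537183 ≈ 0.187.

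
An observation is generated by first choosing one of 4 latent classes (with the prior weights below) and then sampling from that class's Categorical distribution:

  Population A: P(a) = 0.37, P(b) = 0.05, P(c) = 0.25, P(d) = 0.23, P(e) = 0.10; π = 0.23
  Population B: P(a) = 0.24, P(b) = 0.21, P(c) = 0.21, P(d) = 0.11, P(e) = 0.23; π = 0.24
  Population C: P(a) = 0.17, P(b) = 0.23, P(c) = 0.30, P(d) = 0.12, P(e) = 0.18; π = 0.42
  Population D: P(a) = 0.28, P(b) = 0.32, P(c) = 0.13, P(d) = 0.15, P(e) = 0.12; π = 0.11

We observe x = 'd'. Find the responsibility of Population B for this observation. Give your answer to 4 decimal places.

0.1806

P(component k | x) = π_k·f_k(x) / marginal(x), where marginal(x) = Σ_j π_j·f_j(x).
Evaluate each component's likelihood at the observed value:
  L_A = 0.23
  L_B = 0.11
  L_C = 0.12
  L_D = 0.15
Multiply by the mixture weights:
  π_A·L_A = 0.23 × 0.23 = 0.0529
  π_B·L_B = 0.24 × 0.11 = 0.0264
  π_C·L_C = 0.42 × 0.12 = 0.0504
  π_D·L_D = 0.11 × 0.15 = 0.0165
Sum: 0.0529 + 0.0264 + 0.0504 + 0.0165 = 0.1462
P(Population B | 'd') = 0.0264 / 0.1462 ≈ 0.1806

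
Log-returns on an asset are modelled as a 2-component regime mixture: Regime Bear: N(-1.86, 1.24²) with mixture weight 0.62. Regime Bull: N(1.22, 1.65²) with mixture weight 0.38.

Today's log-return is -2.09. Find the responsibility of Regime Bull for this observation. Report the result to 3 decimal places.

Posterior ∝ prior × likelihood, so P(k | x) ∝ P(Z=k) f_k(x); normalise over all components.
Component likelihoods at x = -2.09:
  p_Bear = (1/(1.24·√(2π)))·exp(−(-2.09−-1.86)²/(2·1.24²)) = 0.321728·exp(-0.01720) = 0.316241
  p_Bull = (1/(1.65·√(2π)))·exp(−(-2.09−1.22)²/(2·1.65²)) = 0.241783·exp(-2.01214) = 0.032327
Weight by the priors:
  P(Z=Bear)·p_Bear = 0.62 × 0.316241 = 0.196069
  P(Z=Bull)·p_Bull = 0.38 × 0.032327 = 0.0122842
Sum: 0.196069 + 0.0122842 = 0.208353
So the posterior for Regime Bull is 0.0122842 / 0.208353 ≈ 0.059.

0.059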